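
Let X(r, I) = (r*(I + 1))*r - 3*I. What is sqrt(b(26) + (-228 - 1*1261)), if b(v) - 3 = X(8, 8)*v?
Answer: sqrt(12866) ≈ 113.43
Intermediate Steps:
X(r, I) = -3*I + r**2*(1 + I) (X(r, I) = (r*(1 + I))*r - 3*I = r**2*(1 + I) - 3*I = -3*I + r**2*(1 + I))
b(v) = 3 + 552*v (b(v) = 3 + (8**2 - 3*8 + 8*8**2)*v = 3 + (64 - 24 + 8*64)*v = 3 + (64 - 24 + 512)*v = 3 + 552*v)
sqrt(b(26) + (-228 - 1*1261)) = sqrt((3 + 552*26) + (-228 - 1*1261)) = sqrt((3 + 14352) + (-228 - 1261)) = sqrt(14355 - 1489) = sqrt(12866)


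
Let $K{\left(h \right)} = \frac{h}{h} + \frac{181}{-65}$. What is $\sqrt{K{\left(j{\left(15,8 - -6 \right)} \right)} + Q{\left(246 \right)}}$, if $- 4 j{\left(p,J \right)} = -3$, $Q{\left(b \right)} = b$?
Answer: $\frac{\sqrt{1031810}}{65} \approx 15.627$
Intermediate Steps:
$j{\left(p,J \right)} = \frac{3}{4}$ ($j{\left(p,J \right)} = \left(- \frac{1}{4}\right) \left(-3\right) = \frac{3}{4}$)
$K{\left(h \right)} = - \frac{116}{65}$ ($K{\left(h \right)} = 1 + 181 \left(- \frac{1}{65}\right) = 1 - \frac{181}{65} = - \frac{116}{65}$)
$\sqrt{K{\left(j{\left(15,8 - -6 \right)} \right)} + Q{\left(246 \right)}} = \sqrt{- \frac{116}{65} + 246} = \sqrt{\frac{15874}{65}} = \frac{\sqrt{1031810}}{65}$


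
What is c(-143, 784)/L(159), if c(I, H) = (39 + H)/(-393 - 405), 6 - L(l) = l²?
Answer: 823/20169450 ≈ 4.0804e-5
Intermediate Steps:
L(l) = 6 - l²
c(I, H) = -13/266 - H/798 (c(I, H) = (39 + H)/(-798) = (39 + H)*(-1/798) = -13/266 - H/798)
c(-143, 784)/L(159) = (-13/266 - 1/798*784)/(6 - 1*159²) = (-13/266 - 56/57)/(6 - 1*25281) = -823/(798*(6 - 25281)) = -823/798/(-25275) = -823/798*(-1/25275) = 823/20169450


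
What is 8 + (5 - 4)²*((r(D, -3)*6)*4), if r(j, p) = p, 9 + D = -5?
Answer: -64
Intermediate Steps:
D = -14 (D = -9 - 5 = -14)
8 + (5 - 4)²*((r(D, -3)*6)*4) = 8 + (5 - 4)²*(-3*6*4) = 8 + 1²*(-18*4) = 8 + 1*(-72) = 8 - 72 = -64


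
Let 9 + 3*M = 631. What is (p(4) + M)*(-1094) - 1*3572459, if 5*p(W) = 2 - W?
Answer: -56982661/15 ≈ -3.7988e+6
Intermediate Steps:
M = 622/3 (M = -3 + (1/3)*631 = -3 + 631/3 = 622/3 ≈ 207.33)
p(W) = 2/5 - W/5 (p(W) = (2 - W)/5 = 2/5 - W/5)
(p(4) + M)*(-1094) - 1*3572459 = ((2/5 - 1/5*4) + 622/3)*(-1094) - 1*3572459 = ((2/5 - 4/5) + 622/3)*(-1094) - 3572459 = (-2/5 + 622/3)*(-1094) - 3572459 = (3104/15)*(-1094) - 3572459 = -3395776/15 - 3572459 = -56982661/15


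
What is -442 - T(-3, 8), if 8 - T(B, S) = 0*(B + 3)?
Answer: -450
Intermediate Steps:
T(B, S) = 8 (T(B, S) = 8 - 0*(B + 3) = 8 - 0*(3 + B) = 8 - 1*0 = 8 + 0 = 8)
-442 - T(-3, 8) = -442 - 1*8 = -442 - 8 = -450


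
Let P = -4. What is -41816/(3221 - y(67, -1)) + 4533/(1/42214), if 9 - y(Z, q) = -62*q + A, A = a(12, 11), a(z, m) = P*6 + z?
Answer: 312101716214/1631 ≈ 1.9136e+8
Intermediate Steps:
a(z, m) = -24 + z (a(z, m) = -4*6 + z = -24 + z)
A = -12 (A = -24 + 12 = -12)
y(Z, q) = 21 + 62*q (y(Z, q) = 9 - (-62*q - 12) = 9 - (-12 - 62*q) = 9 + (12 + 62*q) = 21 + 62*q)
-41816/(3221 - y(67, -1)) + 4533/(1/42214) = -41816/(3221 - (21 + 62*(-1))) + 4533/(1/42214) = -41816/(3221 - (21 - 62)) + 4533/(1/42214) = -41816/(3221 - 1*(-41)) + 4533*42214 = -41816/(3221 + 41) + 191356062 = -41816/3262 + 191356062 = -41816*1/3262 + 191356062 = -20908/1631 + 191356062 = 312101716214/1631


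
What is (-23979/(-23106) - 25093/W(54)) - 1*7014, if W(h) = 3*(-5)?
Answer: -616941239/115530 ≈ -5340.1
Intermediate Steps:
W(h) = -15
(-23979/(-23106) - 25093/W(54)) - 1*7014 = (-23979/(-23106) - 25093/(-15)) - 1*7014 = (-23979*(-1/23106) - 25093*(-1/15)) - 7014 = (7993/7702 + 25093/15) - 7014 = 193386181/115530 - 7014 = -616941239/115530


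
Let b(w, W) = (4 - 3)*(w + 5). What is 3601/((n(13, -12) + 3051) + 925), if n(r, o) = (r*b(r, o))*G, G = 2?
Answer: 3601/4444 ≈ 0.81031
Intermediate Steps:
b(w, W) = 5 + w (b(w, W) = 1*(5 + w) = 5 + w)
n(r, o) = 2*r*(5 + r) (n(r, o) = (r*(5 + r))*2 = 2*r*(5 + r))
3601/((n(13, -12) + 3051) + 925) = 3601/((2*13*(5 + 13) + 3051) + 925) = 3601/((2*13*18 + 3051) + 925) = 3601/((468 + 3051) + 925) = 3601/(3519 + 925) = 3601/4444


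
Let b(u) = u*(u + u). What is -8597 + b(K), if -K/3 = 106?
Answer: 193651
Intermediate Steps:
K = -318 (K = -3*106 = -318)
b(u) = 2*u**2 (b(u) = u*(2*u) = 2*u**2)
-8597 + b(K) = -8597 + 2*(-318)**2 = -8597 + 2*101124 = -8597 + 202248 = 193651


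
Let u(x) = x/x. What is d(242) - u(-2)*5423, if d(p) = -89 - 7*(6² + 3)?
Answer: -5785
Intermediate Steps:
u(x) = 1
d(p) = -362 (d(p) = -89 - 7*(36 + 3) = -89 - 7*39 = -89 - 1*273 = -89 - 273 = -362)
d(242) - u(-2)*5423 = -362 - 5423 = -5785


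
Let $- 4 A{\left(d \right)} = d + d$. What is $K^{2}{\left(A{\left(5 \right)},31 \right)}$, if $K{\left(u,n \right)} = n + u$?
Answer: $\frac{3249}{4} \approx 812.25$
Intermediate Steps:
$A{\left(d \right)} = - \frac{d}{2}$ ($A{\left(d \right)} = - \frac{d + d}{4} = - \frac{2 d}{4} = - \frac{d}{2}$)
$K^{2}{\left(A{\left(5 \right)},31 \right)} = \left(31 - \frac{5}{2}\right)^{2} = \left(\frac{57}{2}\right)^{2} = \frac{3249}{4}$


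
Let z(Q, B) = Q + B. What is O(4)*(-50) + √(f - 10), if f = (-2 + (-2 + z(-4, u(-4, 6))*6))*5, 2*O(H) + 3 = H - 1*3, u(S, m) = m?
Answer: 50 + √30 ≈ 55.477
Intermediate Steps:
z(Q, B) = B + Q
O(H) = -3 + H/2 (O(H) = -3/2 + (H - 1*3)/2 = -3/2 + (H - 3)/2 = -3/2 + (-3 + H)/2 = -3/2 + (-3/2 + H/2) = -3 + H/2)
f = 40 (f = (-2 + (-2 + (6 - 4)*6))*5 = (-2 + (-2 + 2*6))*5 = (-2 + (-2 + 12))*5 = (-2 + 10)*5 = 8*5 = 40)
O(4)*(-50) + √(f - 10) = (-3 + (½)*4)*(-50) + √(40 - 10) = (-3 + 2)*(-50) + √30 = -1*(-50) + √30 = 50 + √30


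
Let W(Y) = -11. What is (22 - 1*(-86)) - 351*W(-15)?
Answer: 3969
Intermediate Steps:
(22 - 1*(-86)) - 351*W(-15) = (22 - 1*(-86)) - 351*(-11) = (22 + 86) + 3861 = 108 + 3861 = 3969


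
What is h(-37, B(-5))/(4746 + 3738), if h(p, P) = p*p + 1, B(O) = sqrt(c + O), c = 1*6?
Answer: 685/4242 ≈ 0.16148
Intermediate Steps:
c = 6
B(O) = sqrt(6 + O)
h(p, P) = 1 + p**2 (h(p, P) = p**2 + 1 = 1 + p**2)
h(-37, B(-5))/(4746 + 3738) = (1 + (-37)**2)/(4746 + 3738) = (1 + 1369)/8484 = 1370*(1/8484) = 685/4242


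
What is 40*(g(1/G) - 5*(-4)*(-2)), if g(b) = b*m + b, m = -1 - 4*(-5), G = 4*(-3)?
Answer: -5000/3 ≈ -1666.7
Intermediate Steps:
G = -12
m = 19 (m = -1 + 20 = 19)
g(b) = 20*b (g(b) = b*19 + b = 19*b + b = 20*b)
40*(g(1/G) - 5*(-4)*(-2)) = 40*(20/(-12) - 5*(-4)*(-2)) = 40*(20*(-1/12) + 20*(-2)) = 40*(-5/3 - 40) = 40*(-125/3) = -5000/3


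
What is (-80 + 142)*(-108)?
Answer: -6696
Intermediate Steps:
(-80 + 142)*(-108) = 62*(-108) = -6696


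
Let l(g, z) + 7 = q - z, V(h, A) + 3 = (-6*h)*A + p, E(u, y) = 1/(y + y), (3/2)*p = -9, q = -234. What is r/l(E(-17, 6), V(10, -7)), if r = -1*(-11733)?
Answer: -11733/652 ≈ -17.995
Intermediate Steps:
p = -6 (p = (⅔)*(-9) = -6)
E(u, y) = 1/(2*y)
V(h, A) = -9 - 6*A*h (V(h, A) = -3 + ((-6*h)*A - 6) = -3 + (-6*A*h - 6) = -3 + (-6 - 6*A*h) = -9 - 6*A*h)
l(g, z) = -241 - z (l(g, z) = -7 + (-234 - z) = -241 - z)
r = 11733
r/l(E(-17, 6), V(10, -7)) = 11733/(-241 - (-9 - 6*(-7)*10)) = 11733/(-241 - (-9 + 420)) = 11733/(-241 - 1*411) = 11733/(-241 - 411) = 11733/(-652) = 11733*(-1/652) = -11733/652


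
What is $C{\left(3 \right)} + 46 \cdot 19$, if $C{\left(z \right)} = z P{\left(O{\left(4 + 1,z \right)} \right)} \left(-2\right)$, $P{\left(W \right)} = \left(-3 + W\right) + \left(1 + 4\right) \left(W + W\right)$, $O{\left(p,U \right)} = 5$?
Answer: $562$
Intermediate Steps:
$P{\left(W \right)} = -3 + 11 W$ ($P{\left(W \right)} = \left(-3 + W\right) + 5 \cdot 2 W = \left(-3 + W\right) + 10 W = -3 + 11 W$)
$C{\left(z \right)} = - 104 z$ ($C{\left(z \right)} = z \left(-3 + 11 \cdot 5\right) \left(-2\right) = z \left(-3 + 55\right) \left(-2\right) = z 52 \left(-2\right) = 52 z \left(-2\right) = - 104 z$)
$C{\left(3 \right)} + 46 \cdot 19 = \left(-104\right) 3 + 46 \cdot 19 = -312 + 874 = 562$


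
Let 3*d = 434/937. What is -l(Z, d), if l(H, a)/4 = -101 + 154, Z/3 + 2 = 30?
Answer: -212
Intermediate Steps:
Z = 84 (Z = -6 + 3*30 = -6 + 90 = 84)
d = 434/2811 (d = (434/937)/3 = (434*(1/937))/3 = (1/3)*(434/937) = 434/2811 ≈ 0.15439)
l(H, a) = 212 (l(H, a) = 4*(-101 + 154) = 4*53 = 212)
-l(Z, d) = -1*212 = -212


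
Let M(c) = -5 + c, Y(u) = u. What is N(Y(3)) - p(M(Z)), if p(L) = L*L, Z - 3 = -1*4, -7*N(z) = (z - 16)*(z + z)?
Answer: -174/7 ≈ -24.857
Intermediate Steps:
N(z) = -2*z*(-16 + z)/7 (N(z) = -(z - 16)*(z + z)/7 = -(-16 + z)*2*z/7 = -2*z*(-16 + z)/7)
Z = -1 (Z = 3 - 1*4 = 3 - 4 = -1)
p(L) = L²
N(Y(3)) - p(M(Z)) = (2/7)*3*(16 - 1*3) - (-5 - 1)² = (2/7)*3*(16 - 3) - 1*(-6)² = (2/7)*3*13 - 1*36 = 78/7 - 36 = -174/7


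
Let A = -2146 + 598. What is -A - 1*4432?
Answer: -2884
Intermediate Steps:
A = -1548
-A - 1*4432 = -1*(-1548) - 1*4432 = 1548 - 4432 = -2884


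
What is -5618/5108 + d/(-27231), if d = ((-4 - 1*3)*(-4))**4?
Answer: -1646323303/69547974 ≈ -23.672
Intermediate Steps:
d = 614656 (d = ((-4 - 3)*(-4))**4 = (-7*(-4))**4 = 28**4 = 614656)
-5618/5108 + d/(-27231) = -5618/5108 + 614656/(-27231) = -5618*1/5108 + 614656*(-1/27231) = -2809/2554 - 614656/27231 = -1646323303/69547974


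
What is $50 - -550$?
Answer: $600$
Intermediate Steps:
$50 - -550 = 50 + 550 = 600$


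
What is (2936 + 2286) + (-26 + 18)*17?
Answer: 5086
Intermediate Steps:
(2936 + 2286) + (-26 + 18)*17 = 5222 - 8*17 = 5222 - 136 = 5086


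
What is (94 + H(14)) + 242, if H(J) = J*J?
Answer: 532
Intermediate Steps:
H(J) = J**2
(94 + H(14)) + 242 = (94 + 14**2) + 242 = (94 + 196) + 242 = 290 + 242 = 532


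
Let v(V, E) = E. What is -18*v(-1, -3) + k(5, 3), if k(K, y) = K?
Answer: 59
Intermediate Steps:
-18*v(-1, -3) + k(5, 3) = -18*(-3) + 5 = 54 + 5 = 59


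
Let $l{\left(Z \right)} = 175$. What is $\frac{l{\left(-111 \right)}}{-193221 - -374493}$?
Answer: $\frac{25}{25896} \approx 0.0009654$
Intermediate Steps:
$\frac{l{\left(-111 \right)}}{-193221 - -374493} = \frac{175}{-193221 - -374493} = \frac{175}{-193221 + 374493} = \frac{175}{181272} = 175 \cdot \frac{1}{181272} = \frac{25}{25896}$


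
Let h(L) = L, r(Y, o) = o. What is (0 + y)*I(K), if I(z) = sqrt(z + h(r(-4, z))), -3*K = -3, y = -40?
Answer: -40*sqrt(2) ≈ -56.569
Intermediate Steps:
K = 1 (K = -1/3*(-3) = 1)
I(z) = sqrt(2)*sqrt(z) (I(z) = sqrt(z + z) = sqrt(2*z) = sqrt(2)*sqrt(z))
(0 + y)*I(K) = (0 - 40)*(sqrt(2)*sqrt(1)) = -40*sqrt(2)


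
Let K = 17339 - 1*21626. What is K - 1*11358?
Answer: -15645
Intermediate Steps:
K = -4287 (K = 17339 - 21626 = -4287)
K - 1*11358 = -4287 - 1*11358 = -4287 - 11358 = -15645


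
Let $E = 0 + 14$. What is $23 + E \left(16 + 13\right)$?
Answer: $429$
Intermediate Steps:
$E = 14$
$23 + E \left(16 + 13\right) = 23 + 14 \left(16 + 13\right) = 23 + 14 \cdot 29 = 23 + 406 = 429$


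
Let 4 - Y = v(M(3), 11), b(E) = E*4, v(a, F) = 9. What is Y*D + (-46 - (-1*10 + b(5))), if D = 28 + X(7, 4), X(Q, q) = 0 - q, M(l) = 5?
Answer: -176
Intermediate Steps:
b(E) = 4*E
Y = -5 (Y = 4 - 1*9 = 4 - 9 = -5)
X(Q, q) = -q
D = 24 (D = 28 - 1*4 = 28 - 4 = 24)
Y*D + (-46 - (-1*10 + b(5))) = -5*24 + (-46 - (-1*10 + 4*5)) = -120 + (-46 - (-10 + 20)) = -120 + (-46 - 1*10) = -120 + (-46 - 10) = -120 - 56 = -176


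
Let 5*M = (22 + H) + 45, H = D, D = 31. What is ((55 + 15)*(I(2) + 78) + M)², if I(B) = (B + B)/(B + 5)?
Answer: 761649604/25 ≈ 3.0466e+7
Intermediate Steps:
H = 31
I(B) = 2*B/(5 + B) (I(B) = (2*B)/(5 + B) = 2*B/(5 + B))
M = 98/5 (M = ((22 + 31) + 45)/5 = (53 + 45)/5 = (⅕)*98 = 98/5 ≈ 19.600)
((55 + 15)*(I(2) + 78) + M)² = ((55 + 15)*(2*2/(5 + 2) + 78) + 98/5)² = (70*(2*2/7 + 78) + 98/5)² = (70*(2*2*(⅐) + 78) + 98/5)² = (70*(4/7 + 78) + 98/5)² = (70*(550/7) + 98/5)² = (5500 + 98/5)² = (27598/5)² = 761649604/25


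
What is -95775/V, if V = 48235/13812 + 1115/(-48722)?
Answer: -6445161998460/233470529 ≈ -27606.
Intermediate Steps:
V = 1167352645/336474132 (V = 48235*(1/13812) + 1115*(-1/48722) = 48235/13812 - 1115/48722 = 1167352645/336474132 ≈ 3.4694)
-95775/V = -95775/1167352645/336474132 = -95775*336474132/1167352645 = -6445161998460/233470529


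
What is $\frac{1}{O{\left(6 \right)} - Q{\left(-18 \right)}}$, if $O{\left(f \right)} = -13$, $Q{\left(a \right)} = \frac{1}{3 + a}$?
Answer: $- \frac{15}{194} \approx -0.07732$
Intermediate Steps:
$\frac{1}{O{\left(6 \right)} - Q{\left(-18 \right)}} = \frac{1}{-13 - \frac{1}{3 - 18}} = \frac{1}{-13 - \frac{1}{-15}} = \frac{1}{-13 - - \frac{1}{15}} = \frac{1}{-13 + \frac{1}{15}} = \frac{1}{- \frac{194}{15}} = - \frac{15}{194}$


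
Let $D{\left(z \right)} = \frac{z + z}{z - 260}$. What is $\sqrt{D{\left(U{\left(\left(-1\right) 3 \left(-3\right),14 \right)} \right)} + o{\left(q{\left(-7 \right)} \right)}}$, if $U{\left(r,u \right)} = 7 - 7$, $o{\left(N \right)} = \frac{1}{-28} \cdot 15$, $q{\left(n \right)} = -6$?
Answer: $\frac{i \sqrt{105}}{14} \approx 0.73193 i$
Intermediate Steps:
$o{\left(N \right)} = - \frac{15}{28}$ ($o{\left(N \right)} = \left(- \frac{1}{28}\right) 15 = - \frac{15}{28}$)
$U{\left(r,u \right)} = 0$
$D{\left(z \right)} = \frac{2 z}{-260 + z}$
$\sqrt{D{\left(U{\left(\left(-1\right) 3 \left(-3\right),14 \right)} \right)} + o{\left(q{\left(-7 \right)} \right)}} = \sqrt{2 \cdot 0 \frac{1}{-260 + 0} - \frac{15}{28}} = \sqrt{2 \cdot 0 \frac{1}{-260} - \frac{15}{28}} = \sqrt{2 \cdot 0 \left(- \frac{1}{260}\right) - \frac{15}{28}} = \sqrt{0 - \frac{15}{28}} = \sqrt{- \frac{15}{28}} = \frac{i \sqrt{105}}{14}$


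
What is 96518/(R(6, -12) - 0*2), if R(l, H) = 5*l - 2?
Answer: 48259/14 ≈ 3447.1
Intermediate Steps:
R(l, H) = -2 + 5*l
96518/(R(6, -12) - 0*2) = 96518/((-2 + 5*6) - 0*2) = 96518/((-2 + 30) - 91*0) = 96518/(28 + 0) = 96518/28 = 96518*(1/28) = 48259/14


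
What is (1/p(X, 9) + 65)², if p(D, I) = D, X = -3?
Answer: 37636/9 ≈ 4181.8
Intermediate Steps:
(1/p(X, 9) + 65)² = (1/(-3) + 65)² = (-⅓ + 65)² = (194/3)² = 37636/9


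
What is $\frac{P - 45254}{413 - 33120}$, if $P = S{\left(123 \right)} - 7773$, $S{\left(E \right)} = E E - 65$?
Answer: $\frac{37963}{32707} \approx 1.1607$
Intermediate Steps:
$S{\left(E \right)} = -65 + E^{2}$ ($S{\left(E \right)} = E^{2} - 65 = -65 + E^{2}$)
$P = 7291$ ($P = \left(-65 + 123^{2}\right) - 7773 = \left(-65 + 15129\right) - 7773 = 15064 - 7773 = 7291$)
$\frac{P - 45254}{413 - 33120} = \frac{7291 - 45254}{413 - 33120} = - \frac{37963}{-32707} = \left(-37963\right) \left(- \frac{1}{32707}\right) = \frac{37963}{32707}$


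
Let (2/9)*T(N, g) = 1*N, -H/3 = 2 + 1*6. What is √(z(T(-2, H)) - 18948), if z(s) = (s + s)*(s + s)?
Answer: 8*I*√291 ≈ 136.47*I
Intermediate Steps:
H = -24 (H = -3*(2 + 1*6) = -3*(2 + 6) = -3*8 = -24)
T(N, g) = 9*N/2 (T(N, g) = 9*(1*N)/2 = 9*N/2)
z(s) = 4*s² (z(s) = (2*s)*(2*s) = 4*s²)
√(z(T(-2, H)) - 18948) = √(4*((9/2)*(-2))² - 18948) = √(4*(-9)² - 18948) = √(4*81 - 18948) = √(324 - 18948) = √(-18624) = 8*I*√291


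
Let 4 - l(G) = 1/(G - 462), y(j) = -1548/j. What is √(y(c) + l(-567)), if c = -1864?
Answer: √22671666570/68502 ≈ 2.1981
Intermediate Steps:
l(G) = 4 - 1/(-462 + G) (l(G) = 4 - 1/(G - 462) = 4 - 1/(-462 + G))
√(y(c) + l(-567)) = √(-1548/(-1864) + (-1849 + 4*(-567))/(-462 - 567)) = √(-1548*(-1/1864) + (-1849 - 2268)/(-1029)) = √(387/466 - 1/1029*(-4117)) = √(387/466 + 4117/1029) = √(2316745/479514) = √22671666570/68502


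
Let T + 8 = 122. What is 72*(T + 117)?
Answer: 16632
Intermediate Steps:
T = 114 (T = -8 + 122 = 114)
72*(T + 117) = 72*(114 + 117) = 72*231 = 16632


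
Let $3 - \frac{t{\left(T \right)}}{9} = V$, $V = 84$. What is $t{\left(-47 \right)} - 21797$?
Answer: $-22526$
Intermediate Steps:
$t{\left(T \right)} = -729$ ($t{\left(T \right)} = 27 - 756 = -729$)
$t{\left(-47 \right)} - 21797 = -729 - 21797 = -22526$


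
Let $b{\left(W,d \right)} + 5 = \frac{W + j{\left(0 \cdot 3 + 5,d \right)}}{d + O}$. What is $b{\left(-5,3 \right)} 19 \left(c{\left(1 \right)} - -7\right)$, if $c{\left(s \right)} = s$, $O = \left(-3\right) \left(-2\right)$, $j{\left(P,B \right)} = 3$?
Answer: $- \frac{7144}{9} \approx -793.78$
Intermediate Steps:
$O = 6$
$b{\left(W,d \right)} = -5 + \frac{3 + W}{6 + d}$ ($b{\left(W,d \right)} = -5 + \frac{W + 3}{d + 6} = -5 + \frac{3 + W}{6 + d}$)
$b{\left(-5,3 \right)} 19 \left(c{\left(1 \right)} - -7\right) = \frac{-27 - 5 - 15}{6 + 3} \cdot 19 \left(1 - -7\right) = \frac{-27 - 5 - 15}{9} \cdot 19 \left(1 + 7\right) = \frac{1}{9} \left(-47\right) 19 \cdot 8 = \left(- \frac{47}{9}\right) 19 \cdot 8 = \left(- \frac{893}{9}\right) 8 = - \frac{7144}{9}$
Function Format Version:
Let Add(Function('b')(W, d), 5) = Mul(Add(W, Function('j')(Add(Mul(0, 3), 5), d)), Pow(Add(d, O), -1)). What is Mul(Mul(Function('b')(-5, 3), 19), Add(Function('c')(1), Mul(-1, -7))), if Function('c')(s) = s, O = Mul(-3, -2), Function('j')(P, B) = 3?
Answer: Rational(-7144, 9) ≈ -793.78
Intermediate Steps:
O = 6
Function('b')(W, d) = Add(-5, Mul(Pow(Add(6, d), -1), Add(3, W))) (Function('b')(W, d) = Add(-5, Mul(Add(W, 3), Pow(Add(d, 6), -1))) = Add(-5, Mul(Add(3, W), Pow(Add(6, d), -1))) = Add(-5, Mul(Pow(Add(6, d), -1), Add(3, W))))
Mul(Mul(Function('b')(-5, 3), 19), Add(Function('c')(1), Mul(-1, -7))) = Mul(Mul(Mul(Pow(Add(6, 3), -1), Add(-27, -5, Mul(-5, 3))), 19), Add(1, Mul(-1, -7))) = Mul(Mul(Mul(Pow(9, -1), Add(-27, -5, -15)), 19), Add(1, 7)) = Mul(Mul(Mul(Rational(1, 9), -47), 19), 8) = Mul(Mul(Rational(-47, 9), 19), 8) = Mul(Rational(-893, 9), 8) = Rational(-7144, 9)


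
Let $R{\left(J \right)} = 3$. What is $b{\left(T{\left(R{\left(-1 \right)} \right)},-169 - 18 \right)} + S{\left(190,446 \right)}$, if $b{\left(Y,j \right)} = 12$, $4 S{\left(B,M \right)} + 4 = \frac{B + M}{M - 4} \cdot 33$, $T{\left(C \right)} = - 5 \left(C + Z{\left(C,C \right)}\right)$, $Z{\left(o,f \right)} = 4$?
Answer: $\frac{10109}{442} \approx 22.871$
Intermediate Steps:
$T{\left(C \right)} = -20 - 5 C$ ($T{\left(C \right)} = - 5 \left(C + 4\right) = - 5 \left(4 + C\right) = -20 - 5 C$)
$S{\left(B,M \right)} = -1 + \frac{33 \left(B + M\right)}{4 \left(-4 + M\right)}$ ($S{\left(B,M \right)} = -1 + \frac{\frac{B + M}{M - 4} \cdot 33}{4} = -1 + \frac{\frac{B + M}{-4 + M} 33}{4} = -1 + \frac{33 \frac{1}{-4 + M} \left(B + M\right)}{4} = -1 + \frac{33 \left(B + M\right)}{4 \left(-4 + M\right)}$)
$b{\left(T{\left(R{\left(-1 \right)} \right)},-169 - 18 \right)} + S{\left(190,446 \right)} = 12 + \frac{16 + 29 \cdot 446 + 33 \cdot 190}{4 \left(-4 + 446\right)} = 12 + \frac{16 + 12934 + 6270}{4 \cdot 442} = 12 + \frac{1}{4} \cdot \frac{1}{442} \cdot 19220 = 12 + \frac{4805}{442} = \frac{10109}{442}$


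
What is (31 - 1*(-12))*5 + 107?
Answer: 322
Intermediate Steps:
(31 - 1*(-12))*5 + 107 = (31 + 12)*5 + 107 = 43*5 + 107 = 215 + 107 = 322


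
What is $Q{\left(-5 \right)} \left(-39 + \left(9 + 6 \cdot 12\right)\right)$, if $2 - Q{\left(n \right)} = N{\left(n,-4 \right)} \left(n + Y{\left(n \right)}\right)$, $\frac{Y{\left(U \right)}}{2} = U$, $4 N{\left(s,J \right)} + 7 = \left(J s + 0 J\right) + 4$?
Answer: $\frac{5523}{2} \approx 2761.5$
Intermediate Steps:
$N{\left(s,J \right)} = - \frac{3}{4} + \frac{J s}{4}$ ($N{\left(s,J \right)} = - \frac{7}{4} + \frac{\left(J s + 0 J\right) + 4}{4} = - \frac{7}{4} + \frac{\left(J s + 0\right) + 4}{4} = - \frac{7}{4} + \frac{J s + 4}{4} = - \frac{7}{4} + \frac{4 + J s}{4} = - \frac{7}{4} + \left(1 + \frac{J s}{4}\right) = - \frac{3}{4} + \frac{J s}{4}$)
$Y{\left(U \right)} = 2 U$
$Q{\left(n \right)} = 2 - 3 n \left(- \frac{3}{4} - n\right)$ ($Q{\left(n \right)} = 2 - \left(- \frac{3}{4} + \frac{1}{4} \left(-4\right) n\right) \left(n + 2 n\right) = 2 - \left(- \frac{3}{4} - n\right) 3 n = 2 - 3 n \left(- \frac{3}{4} - n\right)$)
$Q{\left(-5 \right)} \left(-39 + \left(9 + 6 \cdot 12\right)\right) = \left(2 + \frac{3}{4} \left(-5\right) \left(3 + 4 \left(-5\right)\right)\right) \left(-39 + \left(9 + 6 \cdot 12\right)\right) = \left(2 + \frac{3}{4} \left(-5\right) \left(3 - 20\right)\right) \left(-39 + \left(9 + 72\right)\right) = \left(2 + \frac{3}{4} \left(-5\right) \left(-17\right)\right) \left(-39 + 81\right) = \left(2 + \frac{255}{4}\right) 42 = \frac{263}{4} \cdot 42 = \frac{5523}{2}$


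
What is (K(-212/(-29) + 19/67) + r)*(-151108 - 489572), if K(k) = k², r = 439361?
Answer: -1062833589107381520/3775249 ≈ -2.8153e+11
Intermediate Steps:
(K(-212/(-29) + 19/67) + r)*(-151108 - 489572) = ((-212/(-29) + 19/67)² + 439361)*(-151108 - 489572) = ((-212*(-1/29) + 19*(1/67))² + 439361)*(-640680) = ((212/29 + 19/67)² + 439361)*(-640680) = ((14755/1943)² + 439361)*(-640680) = (217710025/3775249 + 439361)*(-640680) = (1658914885914/3775249)*(-640680) = -1062833589107381520/3775249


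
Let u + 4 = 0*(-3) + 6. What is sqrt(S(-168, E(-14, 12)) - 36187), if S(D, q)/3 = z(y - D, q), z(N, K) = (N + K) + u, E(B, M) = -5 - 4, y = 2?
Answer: I*sqrt(35698) ≈ 188.94*I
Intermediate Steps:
u = 2 (u = -4 + (0*(-3) + 6) = -4 + (0 + 6) = -4 + 6 = 2)
E(B, M) = -9
z(N, K) = 2 + K + N (z(N, K) = (N + K) + 2 = (K + N) + 2 = 2 + K + N)
S(D, q) = 12 - 3*D + 3*q (S(D, q) = 3*(2 + q + (2 - D)) = 3*(4 + q - D) = 12 - 3*D + 3*q)
sqrt(S(-168, E(-14, 12)) - 36187) = sqrt((12 - 3*(-168) + 3*(-9)) - 36187) = sqrt((12 + 504 - 27) - 36187) = sqrt(489 - 36187) = sqrt(-35698) = I*sqrt(35698)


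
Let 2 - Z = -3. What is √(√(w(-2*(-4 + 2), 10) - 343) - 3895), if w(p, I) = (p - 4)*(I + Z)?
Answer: √(-3895 + 7*I*√7) ≈ 0.1484 + 62.41*I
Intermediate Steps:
Z = 5 (Z = 2 - 1*(-3) = 2 + 3 = 5)
w(p, I) = (-4 + p)*(5 + I) (w(p, I) = (p - 4)*(I + 5) = (-4 + p)*(5 + I))
√(√(w(-2*(-4 + 2), 10) - 343) - 3895) = √(√((-20 - 4*10 + 5*(-2*(-4 + 2)) + 10*(-2*(-4 + 2))) - 343) - 3895) = √(√((-20 - 40 + 5*(-2*(-2)) + 10*(-2*(-2))) - 343) - 3895) = √(√((-20 - 40 + 5*4 + 10*4) - 343) - 3895) = √(√((-20 - 40 + 20 + 40) - 343) - 3895) = √(√(0 - 343) - 3895) = √(√(-343) - 3895) = √(7*I*√7 - 3895) = √(-3895 + 7*I*√7)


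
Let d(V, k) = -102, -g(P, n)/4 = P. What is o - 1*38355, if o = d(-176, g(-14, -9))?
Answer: -38457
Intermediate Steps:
g(P, n) = -4*P
o = -102
o - 1*38355 = -102 - 1*38355 = -102 - 38355 = -38457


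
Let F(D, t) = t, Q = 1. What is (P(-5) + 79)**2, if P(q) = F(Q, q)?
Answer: 5476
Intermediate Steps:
P(q) = q
(P(-5) + 79)**2 = (-5 + 79)**2 = 74**2 = 5476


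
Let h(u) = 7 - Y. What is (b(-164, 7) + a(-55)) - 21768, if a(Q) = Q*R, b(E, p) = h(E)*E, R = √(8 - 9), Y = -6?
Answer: -23900 - 55*I ≈ -23900.0 - 55.0*I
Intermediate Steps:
h(u) = 13 (h(u) = 7 - 1*(-6) = 7 + 6 = 13)
R = I (R = √(-1) = I ≈ 1.0*I)
b(E, p) = 13*E
a(Q) = I*Q (a(Q) = Q*I = I*Q)
(b(-164, 7) + a(-55)) - 21768 = (13*(-164) + I*(-55)) - 21768 = (-2132 - 55*I) - 21768 = -23900 - 55*I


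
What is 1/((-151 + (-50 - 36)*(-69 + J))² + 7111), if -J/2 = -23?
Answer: 1/3345040 ≈ 2.9895e-7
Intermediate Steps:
J = 46 (J = -2*(-23) = 46)
1/((-151 + (-50 - 36)*(-69 + J))² + 7111) = 1/((-151 + (-50 - 36)*(-69 + 46))² + 7111) = 1/((-151 - 86*(-23))² + 7111) = 1/((-151 + 1978)² + 7111) = 1/(1827² + 7111) = 1/(3337929 + 7111) = 1/3345040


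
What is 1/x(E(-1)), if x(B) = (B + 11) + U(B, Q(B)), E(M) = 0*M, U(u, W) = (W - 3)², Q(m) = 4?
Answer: 1/12 ≈ 0.083333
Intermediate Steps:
U(u, W) = (-3 + W)²
E(M) = 0
x(B) = 12 + B (x(B) = (B + 11) + (-3 + 4)² = (11 + B) + 1² = (11 + B) + 1 = 12 + B)
1/x(E(-1)) = 1/(12 + 0) = 1/12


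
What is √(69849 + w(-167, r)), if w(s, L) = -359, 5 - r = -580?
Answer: √69490 ≈ 263.61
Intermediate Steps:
r = 585 (r = 5 - 1*(-580) = 5 + 580 = 585)
√(69849 + w(-167, r)) = √(69849 - 359) = √69490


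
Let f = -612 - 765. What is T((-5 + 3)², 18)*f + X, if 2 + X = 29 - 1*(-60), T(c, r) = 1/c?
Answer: -1029/4 ≈ -257.25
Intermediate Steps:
X = 87 (X = -2 + (29 - 1*(-60)) = -2 + (29 + 60) = -2 + 89 = 87)
f = -1377
T((-5 + 3)², 18)*f + X = -1377/(-5 + 3)² + 87 = -1377/(-2)² + 87 = -1377/4 + 87 = -1029/4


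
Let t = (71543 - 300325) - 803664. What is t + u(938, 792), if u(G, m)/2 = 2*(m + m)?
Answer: -1026110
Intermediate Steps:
u(G, m) = 8*m (u(G, m) = 2*(2*(m + m)) = 2*(2*(2*m)) = 2*(4*m) = 8*m)
t = -1032446 (t = -228782 - 803664 = -1032446)
t + u(938, 792) = -1032446 + 8*792 = -1032446 + 6336 = -1026110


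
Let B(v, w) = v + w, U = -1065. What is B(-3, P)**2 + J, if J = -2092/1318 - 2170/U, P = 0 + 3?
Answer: 63208/140367 ≈ 0.45031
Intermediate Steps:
P = 3
J = 63208/140367 (J = -2092/1318 - 2170/(-1065) = -2092*1/1318 - 2170*(-1/1065) = -1046/659 + 434/213 = 63208/140367 ≈ 0.45031)
B(-3, P)**2 + J = (-3 + 3)**2 + 63208/140367 = 0**2 + 63208/140367 = 0 + 63208/140367 = 63208/140367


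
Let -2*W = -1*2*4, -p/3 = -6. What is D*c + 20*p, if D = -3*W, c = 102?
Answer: -864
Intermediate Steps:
p = 18 (p = -3*(-6) = 18)
W = 4 (W = -(-1*2)*4/2 = -(-1)*4 = -½*(-8) = 4)
D = -12 (D = -3*4 = -12)
D*c + 20*p = -12*102 + 20*18 = -1224 + 360 = -864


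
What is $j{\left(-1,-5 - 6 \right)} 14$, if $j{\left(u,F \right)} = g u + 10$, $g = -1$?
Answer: $154$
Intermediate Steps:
$j{\left(u,F \right)} = 10 - u$ ($j{\left(u,F \right)} = - u + 10 = 10 - u$)
$j{\left(-1,-5 - 6 \right)} 14 = \left(10 - -1\right) 14 = \left(10 + 1\right) 14 = 11 \cdot 14 = 154$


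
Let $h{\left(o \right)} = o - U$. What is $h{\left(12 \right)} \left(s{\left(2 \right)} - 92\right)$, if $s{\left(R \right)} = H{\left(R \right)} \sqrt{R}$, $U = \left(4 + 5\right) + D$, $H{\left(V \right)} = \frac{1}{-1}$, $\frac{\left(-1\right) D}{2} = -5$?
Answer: $644 + 7 \sqrt{2} \approx 653.9$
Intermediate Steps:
$D = 10$ ($D = \left(-2\right) \left(-5\right) = 10$)
$H{\left(V \right)} = -1$
$U = 19$ ($U = \left(4 + 5\right) + 10 = 9 + 10 = 19$)
$s{\left(R \right)} = - \sqrt{R}$
$h{\left(o \right)} = -19 + o$ ($h{\left(o \right)} = o - 19 = -19 + o$)
$h{\left(12 \right)} \left(s{\left(2 \right)} - 92\right) = \left(-19 + 12\right) \left(- \sqrt{2} - 92\right) = - 7 \left(-92 - \sqrt{2}\right) = 644 + 7 \sqrt{2}$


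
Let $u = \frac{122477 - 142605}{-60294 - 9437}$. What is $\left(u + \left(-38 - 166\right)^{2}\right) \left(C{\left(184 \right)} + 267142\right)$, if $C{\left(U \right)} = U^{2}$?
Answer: $\frac{873479768733152}{69731} \approx 1.2526 \cdot 10^{10}$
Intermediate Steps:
$u = \frac{20128}{69731}$ ($u = - \frac{20128}{-69731} = \left(-20128\right) \left(- \frac{1}{69731}\right) = \frac{20128}{69731} \approx 0.28865$)
$\left(u + \left(-38 - 166\right)^{2}\right) \left(C{\left(184 \right)} + 267142\right) = \left(\frac{20128}{69731} + \left(-38 - 166\right)^{2}\right) \left(184^{2} + 267142\right) = \left(\frac{20128}{69731} + \left(-204\right)^{2}\right) \left(33856 + 267142\right) = \left(\frac{20128}{69731} + 41616\right) 300998 = \frac{2901945424}{69731} \cdot 300998 = \frac{873479768733152}{69731}$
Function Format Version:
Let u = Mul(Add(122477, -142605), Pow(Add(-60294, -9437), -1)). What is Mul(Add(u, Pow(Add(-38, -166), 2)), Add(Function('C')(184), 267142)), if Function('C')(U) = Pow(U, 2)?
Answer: Rational(873479768733152, 69731) ≈ 1.2526e+10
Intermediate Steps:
u = Rational(20128, 69731) (u = Mul(-20128, Pow(-69731, -1)) = Mul(-20128, Rational(-1, 69731)) = Rational(20128, 69731) ≈ 0.28865)
Mul(Add(u, Pow(Add(-38, -166), 2)), Add(Function('C')(184), 267142)) = Mul(Add(Rational(20128, 69731), Pow(Add(-38, -166), 2)), Add(Pow(184, 2), 267142)) = Mul(Add(Rational(20128, 69731), Pow(-204, 2)), Add(33856, 267142)) = Mul(Add(Rational(20128, 69731), 41616), 300998) = Mul(Rational(2901945424, 69731), 300998) = Rational(873479768733152, 69731)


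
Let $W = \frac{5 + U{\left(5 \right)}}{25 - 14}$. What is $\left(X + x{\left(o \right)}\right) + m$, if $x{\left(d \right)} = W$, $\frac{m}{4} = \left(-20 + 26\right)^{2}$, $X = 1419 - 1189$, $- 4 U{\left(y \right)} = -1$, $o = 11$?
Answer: $\frac{16477}{44} \approx 374.48$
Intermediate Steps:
$U{\left(y \right)} = \frac{1}{4}$ ($U{\left(y \right)} = \left(- \frac{1}{4}\right) \left(-1\right) = \frac{1}{4}$)
$X = 230$ ($X = 1419 - 1189 = 230$)
$m = 144$ ($m = 4 \left(-20 + 26\right)^{2} = 4 \cdot 6^{2} = 4 \cdot 36 = 144$)
$W = \frac{21}{44}$ ($W = \frac{5 + \frac{1}{4}}{25 - 14} = \frac{21}{4 \cdot 11} = \frac{21}{4} \cdot \frac{1}{11} = \frac{21}{44} \approx 0.47727$)
$x{\left(d \right)} = \frac{21}{44}$
$\left(X + x{\left(o \right)}\right) + m = \left(230 + \frac{21}{44}\right) + 144 = \frac{10141}{44} + 144 = \frac{16477}{44}$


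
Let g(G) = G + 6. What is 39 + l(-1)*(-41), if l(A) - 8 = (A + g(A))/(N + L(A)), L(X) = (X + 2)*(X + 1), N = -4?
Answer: -248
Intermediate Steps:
g(G) = 6 + G
L(X) = (1 + X)*(2 + X) (L(X) = (2 + X)*(1 + X) = (1 + X)*(2 + X))
l(A) = 8 + (6 + 2*A)/(-2 + A**2 + 3*A) (l(A) = 8 + (A + (6 + A))/(-4 + (2 + A**2 + 3*A)) = 8 + (6 + 2*A)/(-2 + A**2 + 3*A))
39 + l(-1)*(-41) = 39 + (2*(-5 + 4*(-1)**2 + 13*(-1))/(-2 + (-1)**2 + 3*(-1)))*(-41) = 39 + (2*(-5 + 4*1 - 13)/(-2 + 1 - 3))*(-41) = 39 + (2*(-5 + 4 - 13)/(-4))*(-41) = 39 + (2*(-1/4)*(-14))*(-41) = 39 + 7*(-41) = 39 - 287 = -248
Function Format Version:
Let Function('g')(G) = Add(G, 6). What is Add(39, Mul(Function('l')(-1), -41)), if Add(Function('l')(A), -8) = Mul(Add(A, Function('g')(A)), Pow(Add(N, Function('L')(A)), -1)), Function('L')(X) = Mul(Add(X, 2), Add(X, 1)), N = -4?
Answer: -248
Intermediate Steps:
Function('g')(G) = Add(6, G)
Function('L')(X) = Mul(Add(1, X), Add(2, X)) (Function('L')(X) = Mul(Add(2, X), Add(1, X)) = Mul(Add(1, X), Add(2, X)))
Function('l')(A) = Add(8, Mul(Pow(Add(-2, Pow(A, 2), Mul(3, A)), -1), Add(6, Mul(2, A)))) (Function('l')(A) = Add(8, Mul(Add(A, Add(6, A)), Pow(Add(-4, Add(2, Pow(A, 2), Mul(3, A))), -1))) = Add(8, Mul(Add(6, Mul(2, A)), Pow(Add(-2, Pow(A, 2), Mul(3, A)), -1))) = Add(8, Mul(Pow(Add(-2, Pow(A, 2), Mul(3, A)), -1), Add(6, Mul(2, A)))))
Add(39, Mul(Function('l')(-1), -41)) = Add(39, Mul(Mul(2, Pow(Add(-2, Pow(-1, 2), Mul(3, -1)), -1), Add(-5, Mul(4, Pow(-1, 2)), Mul(13, -1))), -41)) = Add(39, Mul(Mul(2, Pow(Add(-2, 1, -3), -1), Add(-5, Mul(4, 1), -13)), -41)) = Add(39, Mul(Mul(2, Pow(-4, -1), Add(-5, 4, -13)), -41)) = Add(39, Mul(Mul(2, Rational(-1, 4), -14), -41)) = Add(39, Mul(7, -41)) = Add(39, -287) = -248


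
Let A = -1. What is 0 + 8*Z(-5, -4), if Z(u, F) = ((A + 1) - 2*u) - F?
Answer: 112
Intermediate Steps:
Z(u, F) = -F - 2*u (Z(u, F) = ((-1 + 1) - 2*u) - F = (0 - 2*u) - F = -2*u - F = -F - 2*u)
0 + 8*Z(-5, -4) = 0 + 8*(-1*(-4) - 2*(-5)) = 0 + 8*(4 + 10) = 0 + 8*14 = 0 + 112 = 112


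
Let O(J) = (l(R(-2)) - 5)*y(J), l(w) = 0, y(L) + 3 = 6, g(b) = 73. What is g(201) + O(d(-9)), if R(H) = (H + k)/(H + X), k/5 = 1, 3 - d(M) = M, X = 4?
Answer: 58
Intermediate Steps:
d(M) = 3 - M
k = 5 (k = 5*1 = 5)
y(L) = 3 (y(L) = -3 + 6 = 3)
R(H) = (5 + H)/(4 + H) (R(H) = (H + 5)/(H + 4) = (5 + H)/(4 + H))
O(J) = -15 (O(J) = (0 - 5)*3 = -5*3 = -15)
g(201) + O(d(-9)) = 73 - 15 = 58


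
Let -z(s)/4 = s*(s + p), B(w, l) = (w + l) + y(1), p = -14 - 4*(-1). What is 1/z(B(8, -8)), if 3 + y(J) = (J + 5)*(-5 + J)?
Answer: -1/3996 ≈ -0.00025025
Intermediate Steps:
y(J) = -3 + (-5 + J)*(5 + J) (y(J) = -3 + (J + 5)*(-5 + J) = -3 + (5 + J)*(-5 + J) = -3 + (-5 + J)*(5 + J))
p = -10 (p = -14 + 4 = -10)
B(w, l) = -27 + l + w (B(w, l) = (w + l) + (-28 + 1**2) = (l + w) + (-28 + 1) = (l + w) - 27 = -27 + l + w)
z(s) = -4*s*(-10 + s) (z(s) = -4*s*(s - 10) = -4*s*(-10 + s))
1/z(B(8, -8)) = 1/(4*(-27 - 8 + 8)*(10 - (-27 - 8 + 8))) = 1/(4*(-27)*(10 - 1*(-27))) = 1/(4*(-27)*(10 + 27)) = 1/(4*(-27)*37) = 1/(-3996) = -1/3996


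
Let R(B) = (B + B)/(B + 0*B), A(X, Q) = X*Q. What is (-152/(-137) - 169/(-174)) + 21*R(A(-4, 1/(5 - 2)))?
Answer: 1050797/23838 ≈ 44.081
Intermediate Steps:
A(X, Q) = Q*X
R(B) = 2 (R(B) = (2*B)/(B + 0) = (2*B)/B = 2)
(-152/(-137) - 169/(-174)) + 21*R(A(-4, 1/(5 - 2))) = (-152/(-137) - 169/(-174)) + 21*2 = (-152*(-1/137) - 169*(-1/174)) + 42 = (152/137 + 169/174) + 42 = 49601/23838 + 42 = 1050797/23838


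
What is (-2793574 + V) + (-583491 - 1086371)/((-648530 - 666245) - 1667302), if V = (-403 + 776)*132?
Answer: -8183825560164/2982077 ≈ -2.7443e+6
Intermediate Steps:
V = 49236 (V = 373*132 = 49236)
(-2793574 + V) + (-583491 - 1086371)/((-648530 - 666245) - 1667302) = (-2793574 + 49236) + (-583491 - 1086371)/((-648530 - 666245) - 1667302) = -2744338 - 1669862/(-1314775 - 1667302) = -2744338 - 1669862/(-2982077) = -2744338 - 1669862*(-1/2982077) = -2744338 + 1669862/2982077 = -8183825560164/2982077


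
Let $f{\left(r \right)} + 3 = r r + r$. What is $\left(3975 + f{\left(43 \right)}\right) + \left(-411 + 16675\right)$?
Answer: $22128$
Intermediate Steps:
$f{\left(r \right)} = -3 + r + r^{2}$ ($f{\left(r \right)} = -3 + \left(r r + r\right) = -3 + \left(r^{2} + r\right) = -3 + \left(r + r^{2}\right) = -3 + r + r^{2}$)
$\left(3975 + f{\left(43 \right)}\right) + \left(-411 + 16675\right) = \left(3975 + \left(-3 + 43 + 43^{2}\right)\right) + \left(-411 + 16675\right) = \left(3975 + \left(-3 + 43 + 1849\right)\right) + 16264 = \left(3975 + 1889\right) + 16264 = 5864 + 16264 = 22128$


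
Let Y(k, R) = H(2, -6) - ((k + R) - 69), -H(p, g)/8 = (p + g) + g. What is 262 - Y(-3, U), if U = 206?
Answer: 316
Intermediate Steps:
H(p, g) = -16*g - 8*p (H(p, g) = -8*((p + g) + g) = -8*((g + p) + g) = -8*(p + 2*g) = -16*g - 8*p)
Y(k, R) = 149 - R - k (Y(k, R) = (-16*(-6) - 8*2) - ((k + R) - 69) = (96 - 16) - ((R + k) - 69) = 80 - (-69 + R + k) = 80 + (69 - R - k) = 149 - R - k)
262 - Y(-3, U) = 262 - (149 - 1*206 - 1*(-3)) = 262 - (149 - 206 + 3) = 262 - 1*(-54) = 262 + 54 = 316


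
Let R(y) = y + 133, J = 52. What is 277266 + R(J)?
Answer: 277451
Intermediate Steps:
R(y) = 133 + y
277266 + R(J) = 277266 + (133 + 52) = 277266 + 185 = 277451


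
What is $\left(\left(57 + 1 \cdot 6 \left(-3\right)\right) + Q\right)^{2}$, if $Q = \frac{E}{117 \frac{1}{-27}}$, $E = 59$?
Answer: $\frac{108900}{169} \approx 644.38$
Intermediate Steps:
$Q = - \frac{177}{13}$ ($Q = \frac{59}{117 \frac{1}{-27}} = \frac{59}{117 \left(- \frac{1}{27}\right)} = \frac{59}{- \frac{13}{3}} = 59 \left(- \frac{3}{13}\right) = - \frac{177}{13} \approx -13.615$)
$\left(\left(57 + 1 \cdot 6 \left(-3\right)\right) + Q\right)^{2} = \left(\left(57 + 1 \cdot 6 \left(-3\right)\right) - \frac{177}{13}\right)^{2} = \left(\left(57 + 6 \left(-3\right)\right) - \frac{177}{13}\right)^{2} = \left(\left(57 - 18\right) - \frac{177}{13}\right)^{2} = \left(39 - \frac{177}{13}\right)^{2} = \left(\frac{330}{13}\right)^{2} = \frac{108900}{169}$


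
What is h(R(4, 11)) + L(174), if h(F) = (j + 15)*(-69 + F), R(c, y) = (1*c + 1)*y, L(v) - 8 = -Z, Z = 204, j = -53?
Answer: 336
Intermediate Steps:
L(v) = -196 (L(v) = 8 - 1*204 = 8 - 204 = -196)
R(c, y) = y*(1 + c) (R(c, y) = (c + 1)*y = (1 + c)*y = y*(1 + c))
h(F) = 2622 - 38*F (h(F) = (-53 + 15)*(-69 + F) = -38*(-69 + F) = 2622 - 38*F)
h(R(4, 11)) + L(174) = (2622 - 418*(1 + 4)) - 196 = (2622 - 418*5) - 196 = (2622 - 38*55) - 196 = (2622 - 2090) - 196 = 532 - 196 = 336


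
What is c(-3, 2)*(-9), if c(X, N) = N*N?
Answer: -36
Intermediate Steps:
c(X, N) = N²
c(-3, 2)*(-9) = 2²*(-9) = 4*(-9) = -36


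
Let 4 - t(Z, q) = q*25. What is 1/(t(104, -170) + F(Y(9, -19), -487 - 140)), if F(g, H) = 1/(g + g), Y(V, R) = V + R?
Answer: 20/85079 ≈ 0.00023508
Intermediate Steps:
Y(V, R) = R + V
t(Z, q) = 4 - 25*q (t(Z, q) = 4 - q*25 = 4 - 25*q)
F(g, H) = 1/(2*g)
1/(t(104, -170) + F(Y(9, -19), -487 - 140)) = 1/((4 - 25*(-170)) + 1/(2*(-19 + 9))) = 1/((4 + 4250) + (½)/(-10)) = 1/(4254 + (½)*(-⅒)) = 1/(4254 - 1/20) = 1/(85079/20) = 20/85079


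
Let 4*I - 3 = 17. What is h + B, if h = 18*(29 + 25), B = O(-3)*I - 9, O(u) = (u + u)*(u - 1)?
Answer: 1083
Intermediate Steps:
I = 5 (I = 3/4 + (1/4)*17 = 3/4 + 17/4 = 5)
O(u) = 2*u*(-1 + u) (O(u) = (2*u)*(-1 + u) = 2*u*(-1 + u))
B = 111 (B = (2*(-3)*(-1 - 3))*5 - 9 = (2*(-3)*(-4))*5 - 9 = 24*5 - 9 = 120 - 9 = 111)
h = 972 (h = 18*54 = 972)
h + B = 972 + 111 = 1083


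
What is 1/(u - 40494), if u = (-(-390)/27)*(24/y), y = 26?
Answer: -3/121442 ≈ -2.4703e-5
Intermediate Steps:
u = 40/3 (u = (-(-390)/27)*(24/26) = (-(-390)/27)*(24*(1/26)) = -26*(-5/9)*(12/13) = (130/9)*(12/13) = 40/3 ≈ 13.333)
1/(u - 40494) = 1/(40/3 - 40494) = 1/(-121442/3) = -3/121442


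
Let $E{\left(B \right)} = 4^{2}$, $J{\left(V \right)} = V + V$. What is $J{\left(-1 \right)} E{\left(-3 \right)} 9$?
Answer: $-288$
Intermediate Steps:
$J{\left(V \right)} = 2 V$
$E{\left(B \right)} = 16$
$J{\left(-1 \right)} E{\left(-3 \right)} 9 = 2 \left(-1\right) 16 \cdot 9 = \left(-2\right) 16 \cdot 9 = \left(-32\right) 9 = -288$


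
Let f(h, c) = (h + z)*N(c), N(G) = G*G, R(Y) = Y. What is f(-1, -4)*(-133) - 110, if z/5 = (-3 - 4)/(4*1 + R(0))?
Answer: 20638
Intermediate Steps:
N(G) = G**2
z = -35/4 (z = 5*((-3 - 4)/(4*1 + 0)) = 5*(-7/(4 + 0)) = 5*(-7/4) = -35/4 ≈ -8.7500)
f(h, c) = c**2*(-35/4 + h) (f(h, c) = (h - 35/4)*c**2 = (-35/4 + h)*c**2 = c**2*(-35/4 + h))
f(-1, -4)*(-133) - 110 = ((-4)**2*(-35/4 - 1))*(-133) - 110 = (16*(-39/4))*(-133) - 110 = -156*(-133) - 110 = 20748 - 110 = 20638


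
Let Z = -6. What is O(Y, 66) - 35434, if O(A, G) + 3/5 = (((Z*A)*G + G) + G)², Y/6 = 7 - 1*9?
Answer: 119090107/5 ≈ 2.3818e+7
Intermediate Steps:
Y = -12 (Y = 6*(7 - 1*9) = 6*(7 - 9) = 6*(-2) = -12)
O(A, G) = -⅗ + (2*G - 6*A*G)² (O(A, G) = -⅗ + (((-6*A)*G + G) + G)² = -⅗ + ((-6*A*G + G) + G)² = -⅗ + ((G - 6*A*G) + G)² = -⅗ + (2*G - 6*A*G)²)
O(Y, 66) - 35434 = (-⅗ + 4*66²*(1 - 3*(-12))²) - 35434 = (-⅗ + 4*4356*(1 + 36)²) - 35434 = (-⅗ + 4*4356*37²) - 35434 = (-⅗ + 4*4356*1369) - 35434 = (-⅗ + 23853456) - 35434 = 119267277/5 - 35434 = 119090107/5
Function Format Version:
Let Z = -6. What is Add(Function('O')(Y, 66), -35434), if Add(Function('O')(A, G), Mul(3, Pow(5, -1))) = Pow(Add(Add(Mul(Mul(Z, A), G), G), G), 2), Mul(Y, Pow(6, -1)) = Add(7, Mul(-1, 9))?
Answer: Rational(119090107, 5) ≈ 2.3818e+7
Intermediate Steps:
Y = -12 (Y = Mul(6, Add(7, Mul(-1, 9))) = Mul(6, Add(7, -9)) = Mul(6, -2) = -12)
Function('O')(A, G) = Add(Rational(-3, 5), Pow(Add(Mul(2, G), Mul(-6, A, G)), 2)) (Function('O')(A, G) = Add(Rational(-3, 5), Pow(Add(Add(Mul(Mul(-6, A), G), G), G), 2)) = Add(Rational(-3, 5), Pow(Add(Add(Mul(-6, A, G), G), G), 2)) = Add(Rational(-3, 5), Pow(Add(Add(G, Mul(-6, A, G)), G), 2)) = Add(Rational(-3, 5), Pow(Add(Mul(2, G), Mul(-6, A, G)), 2)))
Add(Function('O')(Y, 66), -35434) = Add(Add(Rational(-3, 5), Mul(4, Pow(66, 2), Pow(Add(1, Mul(-3, -12)), 2))), -35434) = Add(Add(Rational(-3, 5), Mul(4, 4356, Pow(Add(1, 36), 2))), -35434) = Add(Add(Rational(-3, 5), Mul(4, 4356, Pow(37, 2))), -35434) = Add(Add(Rational(-3, 5), Mul(4, 4356, 1369)), -35434) = Add(Add(Rational(-3, 5), 23853456), -35434) = Add(Rational(119267277, 5), -35434) = Rational(119090107, 5)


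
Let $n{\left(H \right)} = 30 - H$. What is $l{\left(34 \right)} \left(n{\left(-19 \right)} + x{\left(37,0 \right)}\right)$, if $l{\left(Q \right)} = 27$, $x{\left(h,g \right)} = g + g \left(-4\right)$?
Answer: $1323$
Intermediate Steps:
$x{\left(h,g \right)} = - 3 g$ ($x{\left(h,g \right)} = g - 4 g = - 3 g$)
$l{\left(34 \right)} \left(n{\left(-19 \right)} + x{\left(37,0 \right)}\right) = 27 \left(\left(30 - -19\right) - 0\right) = 27 \left(\left(30 + 19\right) + 0\right) = 27 \left(49 + 0\right) = 27 \cdot 49 = 1323$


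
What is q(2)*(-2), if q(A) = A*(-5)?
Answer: 20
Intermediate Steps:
q(A) = -5*A
q(2)*(-2) = -5*2*(-2) = -10*(-2) = 20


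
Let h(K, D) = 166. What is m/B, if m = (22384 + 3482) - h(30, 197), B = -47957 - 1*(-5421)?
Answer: -6425/10634 ≈ -0.60419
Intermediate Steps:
B = -42536 (B = -47957 + 5421 = -42536)
m = 25700 (m = (22384 + 3482) - 1*166 = 25866 - 166 = 25700)
m/B = 25700/(-42536) = 25700*(-1/42536) = -6425/10634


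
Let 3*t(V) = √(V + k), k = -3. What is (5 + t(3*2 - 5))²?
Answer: (15 + I*√2)²/9 ≈ 24.778 + 4.714*I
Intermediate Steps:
t(V) = √(-3 + V)/3 (t(V) = √(V - 3)/3 = √(-3 + V)/3)
(5 + t(3*2 - 5))² = (5 + √(-3 + (3*2 - 5))/3)² = (5 + √(-3 + (6 - 5))/3)² = (5 + √(-3 + 1)/3)² = (5 + √(-2)/3)² = (5 + (I*√2)/3)² = (5 + I*√2/3)²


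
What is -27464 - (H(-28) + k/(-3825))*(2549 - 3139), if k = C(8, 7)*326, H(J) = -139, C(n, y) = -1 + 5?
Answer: -83901482/765 ≈ -1.0968e+5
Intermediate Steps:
C(n, y) = 4
k = 1304 (k = 4*326 = 1304)
-27464 - (H(-28) + k/(-3825))*(2549 - 3139) = -27464 - (-139 + 1304/(-3825))*(2549 - 3139) = -27464 - (-139 + 1304*(-1/3825))*(-590) = -27464 - (-139 - 1304/3825)*(-590) = -27464 - (-532979)*(-590)/3825 = -27464 - 1*62891522/765 = -27464 - 62891522/765 = -83901482/765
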